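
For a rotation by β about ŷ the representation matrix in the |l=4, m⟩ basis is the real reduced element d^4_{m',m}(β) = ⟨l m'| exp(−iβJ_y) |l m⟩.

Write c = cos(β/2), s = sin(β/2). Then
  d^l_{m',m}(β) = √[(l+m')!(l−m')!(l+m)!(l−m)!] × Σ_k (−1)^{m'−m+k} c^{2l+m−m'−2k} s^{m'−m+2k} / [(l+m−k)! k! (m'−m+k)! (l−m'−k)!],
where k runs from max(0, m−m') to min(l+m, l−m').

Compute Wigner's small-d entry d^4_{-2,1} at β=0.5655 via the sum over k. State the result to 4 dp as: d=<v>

d^4_{-2,1}(β=0.5655) via Wigner's sum:
With c≡cos(β/2)=0.960292 and s≡sin(β/2)=0.278998, N=[2·720·120·6]^{1/2}=1018.233765
The bounds max(0,m−m')=3 and min(l+m,l−m')=5 give 3 terms
  k=3: (−1)^0·1018.2338/(72)·0.9603^5·0.2790^3 = +0.250803
  k=4: (−1)^1·1018.2338/(48)·0.9603^3·0.2790^5 = -0.031755
  k=5: (−1)^2·1018.2338/(240)·0.9603^1·0.2790^7 = +0.000536
d^4_{-2,1}(0.5655) = +0.250803 -0.031755 +0.000536 = +0.219583

d=0.2196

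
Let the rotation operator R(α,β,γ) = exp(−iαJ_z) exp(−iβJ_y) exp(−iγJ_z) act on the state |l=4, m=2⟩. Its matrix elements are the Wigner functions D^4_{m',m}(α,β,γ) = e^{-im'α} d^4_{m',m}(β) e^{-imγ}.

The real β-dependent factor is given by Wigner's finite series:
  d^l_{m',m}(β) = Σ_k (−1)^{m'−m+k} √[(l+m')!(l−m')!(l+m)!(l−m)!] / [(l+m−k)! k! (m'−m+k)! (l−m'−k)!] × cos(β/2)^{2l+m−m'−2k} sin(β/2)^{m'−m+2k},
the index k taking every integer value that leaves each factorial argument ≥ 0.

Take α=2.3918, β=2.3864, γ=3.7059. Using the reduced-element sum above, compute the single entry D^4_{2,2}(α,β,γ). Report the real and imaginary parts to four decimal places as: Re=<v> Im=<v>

Re=0.1689 Im=0.0657

D^4_{2,2}(2.3918,2.3864,3.7059) = e^{-i·2·2.3918}·d^4_{2,2}(2.3864)·e^{-i·2·3.7059}. Compute d first:
c=cos(2.3864/2)=0.368687, s=sin(2.3864/2)=0.929554; N=√[720·2·720·2]=1440.000000
k∈{0,1,2} keeps every argument non-negative
  k=0: (−1)^0·1440.0000/(1440)·0.3687^8·0.9296^0 = +0.000341
  k=1: (−1)^1·1440.0000/(120)·0.3687^6·0.9296^2 = -0.026042
  k=2: (−1)^2·1440.0000/(96)·0.3687^4·0.9296^4 = +0.206929
d^4_{2,2}(2.3864) = +0.000341 -0.026042 +0.206929 = +0.181228
D = (+0.071151+0.997466i)·(+0.181228)·(+0.427912-0.903820i) = +0.168900+0.065699i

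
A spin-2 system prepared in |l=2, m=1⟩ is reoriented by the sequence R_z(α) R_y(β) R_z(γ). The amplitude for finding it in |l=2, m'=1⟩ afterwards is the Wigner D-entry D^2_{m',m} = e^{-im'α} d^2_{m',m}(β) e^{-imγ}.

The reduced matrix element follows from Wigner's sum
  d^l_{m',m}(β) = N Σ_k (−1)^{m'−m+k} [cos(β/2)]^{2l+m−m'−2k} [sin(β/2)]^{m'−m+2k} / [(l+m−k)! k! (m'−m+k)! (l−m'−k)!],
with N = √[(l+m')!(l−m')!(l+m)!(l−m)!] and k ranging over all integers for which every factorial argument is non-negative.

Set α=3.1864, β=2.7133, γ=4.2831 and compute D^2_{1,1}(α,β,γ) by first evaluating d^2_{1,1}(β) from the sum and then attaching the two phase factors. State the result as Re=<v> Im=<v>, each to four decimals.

Split into d^2_{1,1}(β=2.7133) × two z-phases.
Half-angle: c=0.212513, s=0.977158. N=√(6·1·6·1)=6.000000
k∈{0,1} keeps every argument non-negative
  k=0: (−1)^0·6.0000/(6)·0.2125^4·0.9772^0 = +0.002040
  k=1: (−1)^1·6.0000/(2)·0.2125^2·0.9772^2 = -0.129367
d^2_{1,1}(2.7133) = +0.002040 -0.129367 = -0.127327
Phases: e^{-i·(1)·3.1864}=-0.998996+0.044792i, e^{-i·(1)·4.2831}=-0.416224+0.909262i ⇒ D=-0.047758+0.118032i

Re=-0.0478 Im=0.1180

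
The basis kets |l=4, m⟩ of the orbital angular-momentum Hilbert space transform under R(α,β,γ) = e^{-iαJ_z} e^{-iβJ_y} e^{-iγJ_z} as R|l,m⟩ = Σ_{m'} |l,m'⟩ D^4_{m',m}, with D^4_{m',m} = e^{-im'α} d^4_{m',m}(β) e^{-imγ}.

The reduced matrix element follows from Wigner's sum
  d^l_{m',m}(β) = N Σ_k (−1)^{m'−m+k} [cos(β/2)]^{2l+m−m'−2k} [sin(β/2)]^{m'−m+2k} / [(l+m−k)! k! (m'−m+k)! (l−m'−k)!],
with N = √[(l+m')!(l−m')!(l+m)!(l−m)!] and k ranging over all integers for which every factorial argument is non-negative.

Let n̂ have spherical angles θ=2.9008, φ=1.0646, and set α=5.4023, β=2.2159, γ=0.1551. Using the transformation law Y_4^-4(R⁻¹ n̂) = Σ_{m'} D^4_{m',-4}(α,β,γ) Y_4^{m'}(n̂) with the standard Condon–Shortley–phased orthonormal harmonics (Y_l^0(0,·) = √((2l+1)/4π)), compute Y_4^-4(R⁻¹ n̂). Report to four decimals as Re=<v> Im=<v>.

Re=0.2180 Im=-0.0991

Need the full column D^4_{m',-4} for m'=−4..4 at α=5.4023, β=2.2159, γ=0.1551.
cos(β/2)=0.446497, sin(β/2)=0.894785
d^4_{-4,-4}: single k=0 term ⇒ +0.001580;  D = -0.001535-0.000373i
d^4_{-3,-4}: single k=0 term ⇒ -0.008953;  D = +0.003906+0.008056i
d^4_{-2,-4}: single k=0 term ⇒ +0.033568;  D = +0.013976-0.030520i
d^4_{-1,-4}: single k=0 term ⇒ -0.095135;  D = -0.091926+0.024502i
d^4_{0,-4}: single k=0 term ⇒ +0.213156;  D = +0.173434+0.123921i
d^4_{1,-4}: single k=0 term ⇒ -0.382070;  D = -0.026537-0.381147i
d^4_{2,-4}: single k=0 term ⇒ +0.541413;  D = -0.392651+0.372764i
d^4_{3,-4}: single k=0 term ⇒ -0.579956;  D = +0.575683+0.070270i
d^4_{4,-4}: single k=0 term ⇒ +0.410914;  D = -0.221205-0.346292i
Y_4^{m'}(θ=2.9008,φ=1.0646) and Σ D·Y over m':
  (-0.0015-0.0004i)·(-0.0006+0.0013i)  (+0.0039+0.0081i)·(+0.0165-0.0009i)  (+0.0140-0.0305i)·(-0.0565-0.0904i)  (-0.0919+0.0245i)·(-0.1913+0.3451i)  (+0.1734+0.1239i)·(+0.6176+0.0000i)  (-0.0265-0.3811i)·(+0.1913+0.3451i)  (-0.3927+0.3728i)·(-0.0565+0.0904i)  (+0.5757+0.0703i)·(-0.0165-0.0009i)  (-0.2212-0.3463i)·(-0.0006-0.0013i)
Y_4^-4(R⁻¹ n̂) = +0.218005-0.099069i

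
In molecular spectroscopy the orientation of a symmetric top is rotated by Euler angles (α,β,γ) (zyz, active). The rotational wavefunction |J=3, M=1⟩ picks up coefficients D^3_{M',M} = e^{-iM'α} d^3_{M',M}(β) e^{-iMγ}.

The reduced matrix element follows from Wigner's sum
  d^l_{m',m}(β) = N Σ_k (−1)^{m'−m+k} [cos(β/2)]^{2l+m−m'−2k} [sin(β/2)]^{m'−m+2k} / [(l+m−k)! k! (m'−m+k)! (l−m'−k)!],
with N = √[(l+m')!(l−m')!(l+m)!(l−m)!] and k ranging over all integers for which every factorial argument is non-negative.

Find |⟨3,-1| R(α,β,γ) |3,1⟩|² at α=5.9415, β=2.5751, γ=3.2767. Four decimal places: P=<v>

Split into d^3_{-1,1}(β=2.5751) × two z-phases.
With c≡cos(β/2)=0.279474 and s≡sin(β/2)=0.960153, N=[2·24·24·2]^{1/2}=48.000000
k∈{2,3,4} keeps every argument non-negative
  k=2: (−1)^0·48.0000/(8)·0.2795^4·0.9602^2 = +0.033744
  k=3: (−1)^1·48.0000/(6)·0.2795^2·0.9602^4 = -0.531050
  k=4: (−1)^2·48.0000/(48)·0.2795^0·0.9602^6 = +0.783508
d^3_{-1,1}(2.5751) = +0.033744 -0.531050 +0.783508 = +0.286202
|D^3_{-1,1}|² = |d^3_{-1,1}(β)|² = (+0.286202)² = 0.081912 (the z-rotation phases have unit modulus)

P=0.0819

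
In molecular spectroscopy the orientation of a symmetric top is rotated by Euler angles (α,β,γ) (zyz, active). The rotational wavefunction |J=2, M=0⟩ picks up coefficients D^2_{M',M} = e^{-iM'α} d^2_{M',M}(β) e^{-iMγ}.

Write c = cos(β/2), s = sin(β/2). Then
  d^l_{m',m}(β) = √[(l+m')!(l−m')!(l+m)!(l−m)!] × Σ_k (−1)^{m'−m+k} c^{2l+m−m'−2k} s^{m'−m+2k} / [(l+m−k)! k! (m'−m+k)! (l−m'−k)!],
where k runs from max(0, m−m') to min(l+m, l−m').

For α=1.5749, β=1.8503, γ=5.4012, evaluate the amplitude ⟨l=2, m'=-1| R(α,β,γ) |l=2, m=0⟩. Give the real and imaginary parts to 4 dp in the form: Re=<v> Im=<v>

First d^2_{-1,0}(β=1.8503), then the phase factors e^{-i(-1)α} and e^{-i(0)γ}:
c=cos(1.8503/2)=0.601715, s=sin(1.8503/2)=0.798711; N=√[1·6·2·2]=4.898979
k: max(0,(0)−(-1))=1 … min(2+(0),2−(-1))=2
  k=1: (−1)^0·4.8990/(2)·0.6017^3·0.7987^1 = +0.426223
  k=2: (−1)^1·4.8990/(2)·0.6017^1·0.7987^3 = -0.750992
d^2_{-1,0}(1.8503) = +0.426223 -0.750992 = -0.324769
Attach z-rotation phases: D = e^{-i(-1)(1.5749)}·(-0.324769)·e^{-i(0)(5.4012)} = +0.001333-0.324766i

Re=0.0013 Im=-0.3248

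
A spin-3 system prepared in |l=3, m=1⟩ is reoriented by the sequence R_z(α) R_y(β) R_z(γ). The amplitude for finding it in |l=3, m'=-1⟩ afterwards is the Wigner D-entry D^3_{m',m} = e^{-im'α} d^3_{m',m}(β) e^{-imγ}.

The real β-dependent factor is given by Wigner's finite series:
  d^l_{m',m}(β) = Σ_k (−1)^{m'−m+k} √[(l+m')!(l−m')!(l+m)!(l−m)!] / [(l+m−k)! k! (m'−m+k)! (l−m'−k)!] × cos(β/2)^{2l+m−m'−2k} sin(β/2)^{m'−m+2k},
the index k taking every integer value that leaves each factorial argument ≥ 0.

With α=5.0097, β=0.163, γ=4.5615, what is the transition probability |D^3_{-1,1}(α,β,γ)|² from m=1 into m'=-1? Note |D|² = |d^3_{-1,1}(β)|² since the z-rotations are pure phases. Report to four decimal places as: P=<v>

P=0.0015

D^3_{-1,1}(5.0097,0.163,4.5615) = e^{-i·-1·5.0097}·d^3_{-1,1}(0.163)·e^{-i·1·4.5615}. Compute d first:
With c≡cos(β/2)=0.996681 and s≡sin(β/2)=0.081410, N=[2·24·24·2]^{1/2}=48.000000
The bounds max(0,m−m')=2 and min(l+m,l−m')=4 give 3 terms
  k=2: (−1)^0·48.0000/(8)·0.9967^4·0.0814^2 = +0.039240
  k=3: (−1)^1·48.0000/(6)·0.9967^2·0.0814^4 = -0.000349
  k=4: (−1)^2·48.0000/(48)·0.9967^0·0.0814^6 = +0.000000
d^3_{-1,1}(0.163) = +0.039240 -0.000349 +0.000000 = +0.038891
|D^3_{-1,1}|² = |d^3_{-1,1}(β)|² = (+0.038891)² = 0.001513 (the z-rotation phases have unit modulus)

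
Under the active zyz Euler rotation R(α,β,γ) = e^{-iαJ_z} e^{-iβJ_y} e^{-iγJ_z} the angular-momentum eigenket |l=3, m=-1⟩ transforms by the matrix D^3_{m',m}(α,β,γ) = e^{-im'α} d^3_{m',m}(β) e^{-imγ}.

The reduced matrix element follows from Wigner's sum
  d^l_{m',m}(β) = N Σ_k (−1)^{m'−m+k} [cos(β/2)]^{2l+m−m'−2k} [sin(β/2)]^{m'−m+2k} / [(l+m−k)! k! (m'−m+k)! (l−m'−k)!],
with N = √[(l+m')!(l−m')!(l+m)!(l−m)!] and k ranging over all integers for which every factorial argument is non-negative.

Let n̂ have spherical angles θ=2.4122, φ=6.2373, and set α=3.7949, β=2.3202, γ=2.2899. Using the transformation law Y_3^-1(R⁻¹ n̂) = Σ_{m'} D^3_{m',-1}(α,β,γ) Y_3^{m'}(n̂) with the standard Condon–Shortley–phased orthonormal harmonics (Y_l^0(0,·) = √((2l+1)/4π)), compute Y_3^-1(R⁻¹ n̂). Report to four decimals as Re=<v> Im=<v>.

Need the full column D^3_{m',-1} for m'=−3..3 at α=3.7949, β=2.3202, γ=2.2899.
cos(β/2)=0.399248, sin(β/2)=0.916843
d^3_{-3,-1}: single k=2 term ⇒ +0.082719;  D = +0.036913+0.074026i
d^3_{-2,-1}: k∈[1..2] ⇒ +0.029411 -0.310201 = -0.280790;  D = +0.252232+0.123377i
d^3_{-1,-1}: k∈[0..2] ⇒ +0.004050 -0.170864 +0.675797 = +0.508983;  D = +0.499000-0.100314i
d^3_{0,-1}: k∈[0..2] ⇒ -0.032218 +0.509712 -0.896000 = -0.418507;  D = +0.275675-0.314883i
d^3_{1,-1}: k∈[0..2] ⇒ +0.128148 -0.901063 +0.593977 = -0.178938;  D = -0.011765+0.178550i
d^3_{2,-1}: k∈[0..1] ⇒ -0.310201 +0.817933 = +0.507732;  D = +0.281431+0.422597i
d^3_{3,-1}: single k=0 term ⇒ +0.436225;  D = -0.412691-0.141347i
Y_3^{m'}(θ=2.4122,φ=6.2373) and Σ D·Y over m':
  (+0.0369+0.0740i)·(+0.1223+0.0169i)  (+0.2522+0.1234i)·(-0.3370-0.0310i)  (+0.4990-0.1003i)·(+0.3828+0.0176i)  (+0.2757-0.3149i)·(+0.0614+0.0000i)  (-0.0118+0.1786i)·(-0.3828+0.0176i)  (+0.2814+0.4226i)·(-0.3370+0.0310i)  (-0.4127-0.1413i)·(-0.1223+0.0169i)
Y_3^-1(R⁻¹ n̂) = +0.078106-0.280617i

Re=0.0781 Im=-0.2806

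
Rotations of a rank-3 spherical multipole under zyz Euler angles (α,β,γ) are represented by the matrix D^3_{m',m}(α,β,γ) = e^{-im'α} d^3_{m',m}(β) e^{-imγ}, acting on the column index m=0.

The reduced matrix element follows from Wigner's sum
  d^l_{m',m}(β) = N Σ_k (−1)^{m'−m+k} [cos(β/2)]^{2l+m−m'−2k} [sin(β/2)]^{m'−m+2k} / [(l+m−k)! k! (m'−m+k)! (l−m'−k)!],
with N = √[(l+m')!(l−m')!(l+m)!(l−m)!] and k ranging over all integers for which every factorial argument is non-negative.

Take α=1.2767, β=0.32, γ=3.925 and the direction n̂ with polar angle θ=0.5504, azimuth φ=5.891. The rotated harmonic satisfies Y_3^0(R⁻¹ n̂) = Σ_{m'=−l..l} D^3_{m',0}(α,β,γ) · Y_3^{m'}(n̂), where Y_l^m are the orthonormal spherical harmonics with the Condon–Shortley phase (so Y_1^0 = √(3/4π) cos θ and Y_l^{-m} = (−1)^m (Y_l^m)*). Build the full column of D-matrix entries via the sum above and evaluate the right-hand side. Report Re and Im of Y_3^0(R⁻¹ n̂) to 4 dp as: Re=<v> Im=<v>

Need the full column D^3_{m',0} for m'=−3..3 at α=1.2767, β=0.32, γ=3.925.
cos(β/2)=0.987227, sin(β/2)=0.159318
d^3_{-3,0}: single k=3 term ⇒ +0.017401;  D = -0.013437-0.011056i
d^3_{-2,0}: k∈[2..3] ⇒ +0.132057 -0.003439 = +0.128617;  D = -0.107003+0.071364i
d^3_{-1,0}: k∈[1..3] ⇒ +0.517537 -0.040435 +0.000351 = +0.477453;  D = +0.138402+0.456954i
d^3_{0,0}: k∈[0..3] ⇒ +0.925770 -0.216991 +0.005651 -0.000016 = +0.714413;  D = +0.714413+0.000000i
d^3_{1,0}: k∈[0..2] ⇒ -0.517537 +0.040435 -0.000351 = -0.477453;  D = -0.138402+0.456954i
d^3_{2,0}: k∈[0..1] ⇒ +0.132057 -0.003439 = +0.128617;  D = -0.107003-0.071364i
d^3_{3,0}: single k=0 term ⇒ -0.017401;  D = +0.013437-0.011056i
Y_3^{m'}(θ=0.5504,φ=5.891) and Σ D·Y over m':
  (-0.0134-0.0111i)·(+0.0229+0.0551i)  (-0.1070+0.0714i)·(+0.1687+0.1683i)  (+0.1384+0.4570i)·(+0.4111+0.1701i)  (+0.7144+0.0000i)·(+0.2011+0.0000i)  (-0.1384+0.4570i)·(-0.4111+0.1701i)  (-0.1070-0.0714i)·(+0.1687-0.1683i)  (+0.0134-0.0111i)·(-0.0229+0.0551i)
Y_3^0(R⁻¹ n̂) = +0.042531-0.000000i

Re=0.0425 Im=0.0000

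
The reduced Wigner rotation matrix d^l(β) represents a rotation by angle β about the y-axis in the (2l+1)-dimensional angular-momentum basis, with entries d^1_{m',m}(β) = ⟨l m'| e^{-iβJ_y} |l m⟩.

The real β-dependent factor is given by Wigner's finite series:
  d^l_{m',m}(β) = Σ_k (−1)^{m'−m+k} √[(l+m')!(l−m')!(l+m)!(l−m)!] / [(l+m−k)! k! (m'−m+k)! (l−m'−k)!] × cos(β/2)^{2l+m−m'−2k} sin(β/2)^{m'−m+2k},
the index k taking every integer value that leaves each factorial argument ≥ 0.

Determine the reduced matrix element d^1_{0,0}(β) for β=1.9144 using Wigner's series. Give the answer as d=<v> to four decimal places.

d^1_{0,0}(β=1.9144) via Wigner's sum:
With c≡cos(β/2)=0.575811 and s≡sin(β/2)=0.817583, N=[1·1·1·1]^{1/2}=1.000000
k∈{0,1} keeps every argument non-negative
  k=0: (−1)^0·1.0000/(1)·0.5758^2·0.8176^0 = +0.331559
  k=1: (−1)^1·1.0000/(1)·0.5758^0·0.8176^2 = -0.668441
d^1_{0,0}(1.9144) = +0.331559 -0.668441 = -0.336882

d=-0.3369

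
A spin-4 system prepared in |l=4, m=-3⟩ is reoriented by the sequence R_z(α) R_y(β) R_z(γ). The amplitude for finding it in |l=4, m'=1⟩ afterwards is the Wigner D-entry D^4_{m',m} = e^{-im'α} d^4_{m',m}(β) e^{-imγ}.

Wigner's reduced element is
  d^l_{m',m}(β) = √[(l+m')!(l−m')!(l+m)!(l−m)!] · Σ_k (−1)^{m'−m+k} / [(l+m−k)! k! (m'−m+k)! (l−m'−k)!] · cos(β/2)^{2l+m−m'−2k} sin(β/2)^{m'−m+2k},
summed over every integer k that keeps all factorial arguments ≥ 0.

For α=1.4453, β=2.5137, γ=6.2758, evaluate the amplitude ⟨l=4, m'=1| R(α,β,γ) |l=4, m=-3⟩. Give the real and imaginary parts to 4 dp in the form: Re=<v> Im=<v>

First d^4_{1,-3}(β=2.5137), then the phase factors e^{-i(1)α} and e^{-i(-3)γ}:
c=cos(2.5137/2)=0.308814, s=sin(2.5137/2)=0.951122; N=√[120·6·1·5040]=1904.940944
The bounds max(0,m−m')=0 and min(l+m,l−m')=1 give 2 terms
  k=0: (−1)^4·1904.9409/(144)·0.3088^4·0.9511^4 = +0.098459
  k=1: (−1)^5·1904.9409/(240)·0.3088^2·0.9511^6 = -0.560381
d^4_{1,-3}(2.5137) = +0.098459 -0.560381 = -0.461923
D = (+0.125167-0.992136i)·(-0.461923)·(+0.999755-0.022154i) = -0.047650+0.459458i

Re=-0.0477 Im=0.4595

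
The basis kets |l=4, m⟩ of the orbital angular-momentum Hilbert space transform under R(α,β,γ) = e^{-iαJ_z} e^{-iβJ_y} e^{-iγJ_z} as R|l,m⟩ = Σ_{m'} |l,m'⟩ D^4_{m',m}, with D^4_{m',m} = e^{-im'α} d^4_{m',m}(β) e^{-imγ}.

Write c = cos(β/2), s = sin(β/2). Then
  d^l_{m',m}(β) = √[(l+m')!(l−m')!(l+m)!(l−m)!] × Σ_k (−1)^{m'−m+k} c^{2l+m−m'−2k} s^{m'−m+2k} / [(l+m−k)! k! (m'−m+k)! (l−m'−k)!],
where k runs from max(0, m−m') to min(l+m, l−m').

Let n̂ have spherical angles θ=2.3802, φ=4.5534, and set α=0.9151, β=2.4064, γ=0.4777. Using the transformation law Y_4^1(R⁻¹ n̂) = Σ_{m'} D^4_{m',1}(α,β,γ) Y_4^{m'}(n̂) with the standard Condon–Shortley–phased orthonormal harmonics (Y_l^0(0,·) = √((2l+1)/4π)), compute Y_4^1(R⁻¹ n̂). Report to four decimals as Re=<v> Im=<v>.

Re=0.1205 Im=-0.1280

Need the full column D^4_{m',1} for m'=−4..4 at α=0.9151, β=2.4064, γ=0.4777.
cos(β/2)=0.359373, sin(β/2)=0.933194
d^4_{-4,1}: single k=5 term ⇒ +0.245805;  D = -0.245598-0.010102i
d^4_{-3,1}: k∈[4..5] ⇒ +0.167336 -0.677007 = -0.509671;  D = +0.327091-0.390865i
d^4_{-2,1}: k∈[3..5] ⇒ +0.068891 -0.696792 +0.939691 = +0.311790;  D = +0.067523+0.304390i
d^4_{-1,1}: k∈[2..5] ⇒ +0.018759 -0.379483 +1.279423 -0.575142 = +0.343558;  D = +0.311214+0.145526i
d^4_{0,1}: k∈[1..4] ⇒ +0.003231 -0.130711 +0.881380 -0.990522 = -0.236621;  D = -0.210133+0.108784i
d^4_{1,1}: k∈[0..3] ⇒ +0.000278 -0.028139 +0.379483 -0.852949 = -0.501327;  D = -0.088764+0.493406i
d^4_{2,1}: k∈[0..2] ⇒ -0.003065 +0.103336 -0.464528 = -0.364257;  D = +0.244834+0.269703i
d^4_{3,1}: k∈[0..1] ⇒ +0.014890 -0.167336 = -0.152446;  D = +0.151942-0.012397i
d^4_{4,1}: single k=0 term ⇒ -0.036453;  D = +0.019803-0.030606i
Y_4^{m'}(θ=2.3802,φ=4.5534) and Σ D·Y over m':
  (-0.2456-0.0101i)·(+0.0807+0.0596i)  (+0.3271-0.3909i)·(-0.1366+0.2643i)  (+0.0675+0.3044i)·(-0.4035-0.1328i)  (+0.3112+0.1455i)·(+0.0250-0.1558i)  (-0.2101+0.1088i)·(-0.3290+0.0000i)  (-0.0888+0.4934i)·(-0.0250-0.1558i)  (+0.2448+0.2697i)·(-0.4035+0.1328i)  (+0.1519-0.0124i)·(+0.1366+0.2643i)  (+0.0198-0.0306i)·(+0.0807-0.0596i)
Y_4^1(R⁻¹ n̂) = +0.120489-0.128019i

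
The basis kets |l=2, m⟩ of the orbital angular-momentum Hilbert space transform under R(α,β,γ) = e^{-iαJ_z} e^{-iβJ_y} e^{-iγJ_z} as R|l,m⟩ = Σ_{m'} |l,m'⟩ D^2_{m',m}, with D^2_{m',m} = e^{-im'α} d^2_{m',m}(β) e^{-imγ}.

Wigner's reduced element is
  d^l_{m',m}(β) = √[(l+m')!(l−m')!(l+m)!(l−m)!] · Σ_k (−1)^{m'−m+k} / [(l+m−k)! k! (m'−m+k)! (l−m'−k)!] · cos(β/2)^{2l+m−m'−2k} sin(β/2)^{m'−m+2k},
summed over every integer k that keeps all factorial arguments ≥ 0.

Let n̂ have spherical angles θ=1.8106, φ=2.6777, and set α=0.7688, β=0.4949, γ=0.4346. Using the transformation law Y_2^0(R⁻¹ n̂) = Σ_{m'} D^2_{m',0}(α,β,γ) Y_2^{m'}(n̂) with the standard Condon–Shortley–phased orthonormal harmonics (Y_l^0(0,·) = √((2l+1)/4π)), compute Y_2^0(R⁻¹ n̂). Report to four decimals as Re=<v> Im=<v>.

Re=-0.1914 Im=0.0000

Need the full column D^2_{m',0} for m'=−2..2 at α=0.7688, β=0.4949, γ=0.4346.
cos(β/2)=0.969540, sin(β/2)=0.244932
d^2_{-2,0}: single k=2 term ⇒ +0.138134;  D = +0.004585+0.138058i
d^2_{-1,0}: k∈[1..2] ⇒ +0.546788 -0.034896 = +0.511892;  D = +0.367920+0.355905i
d^2_{0,0}: k∈[0..2] ⇒ +0.883615 -0.225571 +0.003599 = +0.661643;  D = +0.661643+0.000000i
d^2_{1,0}: k∈[0..1] ⇒ -0.546788 +0.034896 = -0.511892;  D = -0.367920+0.355905i
d^2_{2,0}: single k=0 term ⇒ +0.138134;  D = +0.004585-0.138058i
Y_2^{m'}(θ=1.8106,φ=2.6777) and Σ D·Y over m':
  (+0.0046+0.1381i)·(+0.2185+0.2917i)  (+0.3679+0.3559i)·(+0.1594+0.0797i)  (+0.6616+0.0000i)·(-0.2620+0.0000i)  (-0.3679+0.3559i)·(-0.1594+0.0797i)  (+0.0046-0.1381i)·(+0.2185-0.2917i)
Y_2^0(R⁻¹ n̂) = -0.191371-0.000000i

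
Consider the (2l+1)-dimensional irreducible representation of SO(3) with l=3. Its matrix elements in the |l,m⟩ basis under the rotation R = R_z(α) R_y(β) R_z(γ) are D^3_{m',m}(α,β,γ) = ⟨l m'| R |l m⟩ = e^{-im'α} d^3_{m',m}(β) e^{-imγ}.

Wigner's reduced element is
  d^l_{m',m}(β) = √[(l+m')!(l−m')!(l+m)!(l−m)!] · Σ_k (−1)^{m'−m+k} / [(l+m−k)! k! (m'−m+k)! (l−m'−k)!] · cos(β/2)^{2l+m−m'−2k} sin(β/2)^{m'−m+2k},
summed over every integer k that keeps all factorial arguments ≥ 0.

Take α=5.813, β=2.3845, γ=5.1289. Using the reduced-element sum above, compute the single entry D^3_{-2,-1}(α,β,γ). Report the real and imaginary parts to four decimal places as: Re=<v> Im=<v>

First d^3_{-2,-1}(β=2.3845), then the phase factors e^{-i(-2)α} and e^{-i(-1)γ}:
c=cos(2.3845/2)=0.369570, s=sin(2.3845/2)=0.929203; N=√[1·120·2·24]=75.894664
Admissible k: 1..2 (factorial args all ≥0)
  k=1: (−1)^0·75.8947/(24)·0.3696^5·0.9292^1 = +0.020258
  k=2: (−1)^1·75.8947/(12)·0.3696^3·0.9292^3 = -0.256125
d^3_{-2,-1}(2.3845) = +0.020258 -0.256125 = -0.235867
Phases: e^{-i·(-2)·5.813}=+0.589489-0.807777i, e^{-i·(-1)·5.1289}=+0.404572-0.914506i ⇒ D=+0.117987+0.204236i

Re=0.1180 Im=0.2042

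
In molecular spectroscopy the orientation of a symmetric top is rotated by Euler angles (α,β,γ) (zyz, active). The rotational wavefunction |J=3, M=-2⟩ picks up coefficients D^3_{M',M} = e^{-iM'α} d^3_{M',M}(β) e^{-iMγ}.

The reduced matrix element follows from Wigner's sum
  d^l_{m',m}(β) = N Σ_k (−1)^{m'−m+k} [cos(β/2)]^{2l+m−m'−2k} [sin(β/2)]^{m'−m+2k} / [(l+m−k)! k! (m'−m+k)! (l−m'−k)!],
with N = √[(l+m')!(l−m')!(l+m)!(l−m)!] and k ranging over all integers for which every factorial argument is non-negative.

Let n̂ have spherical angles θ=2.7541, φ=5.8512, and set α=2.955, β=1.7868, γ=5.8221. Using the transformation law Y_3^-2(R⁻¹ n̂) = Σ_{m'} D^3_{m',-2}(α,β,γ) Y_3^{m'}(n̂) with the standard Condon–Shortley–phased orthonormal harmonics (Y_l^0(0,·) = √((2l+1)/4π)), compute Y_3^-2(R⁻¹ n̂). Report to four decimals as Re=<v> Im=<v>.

Re=-0.0709 Im=0.1423

Need the full column D^3_{m',-2} for m'=−3..3 at α=2.955, β=1.7868, γ=5.8221.
cos(β/2)=0.626766, sin(β/2)=0.779207
d^3_{-3,-2}: single k=1 term ⇒ +0.184611;  D = -0.016381+0.183883i
d^3_{-2,-2}: k∈[0..1] ⇒ +0.060623 -0.468488 = -0.407866;  D = -0.110928+0.392491i
d^3_{-1,-2}: k∈[0..1] ⇒ -0.238331 +0.736726 = +0.498395;  D = -0.222169+0.446137i
d^3_{0,-2}: k∈[0..1] ⇒ +0.513203 -0.793202 = -0.279999;  D = -0.169145+0.223135i
d^3_{1,-2}: k∈[0..1] ⇒ -0.736726 +0.569339 = -0.167387;  D = +0.124108-0.112320i
d^3_{2,-2}: k∈[0..1] ⇒ +0.724091 -0.223830 = +0.500261;  D = +0.426750-0.261047i
d^3_{3,-2}: single k=0 term ⇒ -0.441008;  D = +0.412365-0.156343i
Y_3^{m'}(θ=2.7541,φ=5.8512) and Σ D·Y over m':
  (-0.0164+0.1839i)·(+0.0061+0.0217i)  (-0.1109+0.3925i)·(-0.0877-0.1027i)  (-0.2222+0.4461i)·(+0.3644+0.1680i)  (-0.1691+0.2231i)·(-0.4444+0.0000i)  (+0.1241-0.1123i)·(-0.3644+0.1680i)  (+0.4268-0.2610i)·(-0.0877+0.1027i)  (+0.4124-0.1563i)·(-0.0061+0.0217i)
Y_3^-2(R⁻¹ n̂) = -0.070903+0.142257i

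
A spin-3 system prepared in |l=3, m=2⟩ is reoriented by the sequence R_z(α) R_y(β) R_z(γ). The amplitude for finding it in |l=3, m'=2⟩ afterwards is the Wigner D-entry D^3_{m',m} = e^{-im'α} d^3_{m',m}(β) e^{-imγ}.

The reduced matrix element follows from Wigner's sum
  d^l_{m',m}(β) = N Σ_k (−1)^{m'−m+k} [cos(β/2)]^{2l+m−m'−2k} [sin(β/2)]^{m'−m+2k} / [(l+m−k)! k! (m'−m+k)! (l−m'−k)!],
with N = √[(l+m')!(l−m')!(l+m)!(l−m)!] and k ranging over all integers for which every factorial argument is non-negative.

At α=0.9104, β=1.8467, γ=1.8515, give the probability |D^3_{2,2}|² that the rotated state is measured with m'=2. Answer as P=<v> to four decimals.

P=0.1390

Split into d^3_{2,2}(β=1.8467) × two z-phases.
With c≡cos(β/2)=0.603151 and s≡sin(β/2)=0.797627, N=[120·1·120·1]^{1/2}=120.000000
k: max(0,(2)−(2))=0 … min(3+(2),3−(2))=1
  k=0: (−1)^0·120.0000/(120)·0.6032^6·0.7976^0 = +0.048146
  k=1: (−1)^1·120.0000/(24)·0.6032^4·0.7976^2 = -0.420993
d^3_{2,2}(1.8467) = +0.048146 -0.420993 = -0.372847
|D^3_{2,2}|² = |d^3_{2,2}(β)|² = (-0.372847)² = 0.139015 (the z-rotation phases have unit modulus)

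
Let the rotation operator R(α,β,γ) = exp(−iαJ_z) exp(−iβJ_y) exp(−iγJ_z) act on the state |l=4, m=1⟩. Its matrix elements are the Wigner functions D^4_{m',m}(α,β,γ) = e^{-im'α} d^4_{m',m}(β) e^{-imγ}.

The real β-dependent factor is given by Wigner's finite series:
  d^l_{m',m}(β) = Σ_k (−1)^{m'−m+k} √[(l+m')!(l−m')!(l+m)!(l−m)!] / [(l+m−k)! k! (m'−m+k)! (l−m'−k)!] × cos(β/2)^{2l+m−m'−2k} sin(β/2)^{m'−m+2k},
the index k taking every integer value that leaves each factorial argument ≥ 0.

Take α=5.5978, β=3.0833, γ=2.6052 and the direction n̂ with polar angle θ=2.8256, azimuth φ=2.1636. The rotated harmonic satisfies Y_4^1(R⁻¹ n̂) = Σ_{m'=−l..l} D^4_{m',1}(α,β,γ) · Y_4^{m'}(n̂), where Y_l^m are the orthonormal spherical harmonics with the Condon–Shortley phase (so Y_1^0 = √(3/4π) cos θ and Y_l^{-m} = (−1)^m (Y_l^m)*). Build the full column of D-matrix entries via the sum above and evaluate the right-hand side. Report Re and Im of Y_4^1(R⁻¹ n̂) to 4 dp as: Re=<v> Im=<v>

Need the full column D^4_{m',1} for m'=−4..4 at α=5.5978, β=3.0833, γ=2.6052.
cos(β/2)=0.029142, sin(β/2)=0.999575
d^4_{-4,1}: single k=5 term ⇒ +0.000185;  D = +0.000110+0.000149i
d^4_{-3,1}: k∈[4..5] ⇒ +0.000010 -0.006724 = -0.006714;  D = +0.000342-0.006705i
d^4_{-2,1}: k∈[3..5] ⇒ +0.000000 -0.000524 +0.123273 = +0.122749;  D = -0.082443+0.090942i
d^4_{-1,1}: k∈[2..5] ⇒ +0.000000 -0.000022 +0.012707 -0.996607 = -0.983922;  D = +0.973021-0.146055i
d^4_{0,1}: k∈[1..4] ⇒ +0.000000 -0.000001 +0.000663 -0.129941 = -0.129279;  D = +0.111123+0.066066i
d^4_{1,1}: k∈[0..3] ⇒ +0.000000 -0.000000 +0.000022 -0.008471 = -0.008449;  D = +0.002890+0.007940i
d^4_{2,1}: k∈[0..2] ⇒ -0.000000 +0.000000 -0.000349 = -0.000349;  D = -0.000115+0.000329i
d^4_{3,1}: k∈[0..1] ⇒ +0.000000 -0.000010 = -0.000010;  D = -0.000008+0.000005i
d^4_{4,1}: single k=0 term ⇒ -0.000000;  D = -0.000000-0.000000i
Y_4^{m'}(θ=2.8256,φ=2.1636) and Σ D·Y over m':
  (+0.0001+0.0001i)·(-0.0030-0.0029i)  (+0.0003-0.0067i)·(-0.0349+0.0074i)  (-0.0824+0.0909i)·(-0.0646+0.1594i)  (+0.9730-0.1461i)·(+0.2595+0.3852i)  (+0.1111+0.0661i)·(+0.4722+0.0000i)  (+0.0029+0.0079i)·(-0.2595+0.3852i)  (-0.0001+0.0003i)·(-0.0646-0.1594i)  (-0.0000+0.0000i)·(+0.0349+0.0074i)  (-0.0000-0.0000i)·(-0.0030+0.0029i)
Y_4^1(R⁻¹ n̂) = +0.348359+0.348404i

Re=0.3484 Im=0.3484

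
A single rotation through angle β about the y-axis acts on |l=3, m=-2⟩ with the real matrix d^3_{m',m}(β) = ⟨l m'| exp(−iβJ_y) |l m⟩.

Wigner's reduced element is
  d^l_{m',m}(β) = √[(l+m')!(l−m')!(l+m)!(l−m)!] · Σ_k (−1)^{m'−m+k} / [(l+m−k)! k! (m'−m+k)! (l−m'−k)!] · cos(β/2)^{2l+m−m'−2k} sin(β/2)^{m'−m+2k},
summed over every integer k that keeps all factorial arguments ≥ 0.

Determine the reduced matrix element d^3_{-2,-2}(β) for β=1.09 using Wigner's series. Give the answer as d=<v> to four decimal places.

d=-0.3275

d^3_{-2,-2}(β=1.09) via Wigner's sum:
With c≡cos(β/2)=0.855127 and s≡sin(β/2)=0.518418, N=[1·120·1·120]^{1/2}=120.000000
The bounds max(0,m−m')=0 and min(l+m,l−m')=1 give 2 terms
  k=0: (−1)^0·120.0000/(120)·0.8551^6·0.5184^0 = +0.391007
  k=1: (−1)^1·120.0000/(24)·0.8551^4·0.5184^2 = -0.718544
d^3_{-2,-2}(1.09) = +0.391007 -0.718544 = -0.327537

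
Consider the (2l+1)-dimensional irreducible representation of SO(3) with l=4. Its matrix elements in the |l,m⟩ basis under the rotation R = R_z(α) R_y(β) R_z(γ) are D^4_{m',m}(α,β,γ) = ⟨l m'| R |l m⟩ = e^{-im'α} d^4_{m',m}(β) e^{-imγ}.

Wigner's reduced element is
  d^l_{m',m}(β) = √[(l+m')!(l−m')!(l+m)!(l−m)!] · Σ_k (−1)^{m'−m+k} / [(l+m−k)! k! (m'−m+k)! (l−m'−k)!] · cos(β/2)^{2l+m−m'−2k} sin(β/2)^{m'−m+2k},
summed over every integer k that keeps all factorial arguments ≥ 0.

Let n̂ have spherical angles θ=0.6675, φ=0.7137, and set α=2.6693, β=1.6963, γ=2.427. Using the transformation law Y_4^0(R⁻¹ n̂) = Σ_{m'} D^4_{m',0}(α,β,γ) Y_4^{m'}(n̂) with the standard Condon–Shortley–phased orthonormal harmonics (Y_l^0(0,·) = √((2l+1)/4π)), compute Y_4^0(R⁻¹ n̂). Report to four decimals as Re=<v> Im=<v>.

Re=0.0175 Im=0.0000

Need the full column D^4_{m',0} for m'=−4..4 at α=2.6693, β=1.6963, γ=2.427.
cos(β/2)=0.661372, sin(β/2)=0.750058
d^4_{-4,0}: single k=4 term ⇒ +0.506654;  D = -0.158594-0.481193i
d^4_{-3,0}: k∈[3..4] ⇒ +0.631797 -0.812598 = -0.180801;  D = +0.027719-0.178664i
d^4_{-2,0}: k∈[2..4] ⇒ +0.446669 -1.531978 +0.738894 = -0.346415;  D = -0.203027+0.280684i
d^4_{-1,0}: k∈[1..4] ⇒ +0.185665 -1.432781 +1.842800 -0.395026 = +0.200658;  D = -0.178692+0.091285i
d^4_{0,0}: k∈[0..4] ⇒ +0.036607 -0.753328 +2.180043 -1.246181 +0.100175 = +0.317317;  D = +0.317317+0.000000i
d^4_{1,0}: k∈[0..3] ⇒ -0.185665 +1.432781 -1.842800 +0.395026 = -0.200658;  D = +0.178692+0.091285i
d^4_{2,0}: k∈[0..2] ⇒ +0.446669 -1.531978 +0.738894 = -0.346415;  D = -0.203027-0.280684i
d^4_{3,0}: k∈[0..1] ⇒ -0.631797 +0.812598 = +0.180801;  D = -0.027719-0.178664i
d^4_{4,0}: single k=0 term ⇒ +0.506654;  D = -0.158594+0.481193i
Y_4^{m'}(θ=0.6675,φ=0.7137) and Σ D·Y over m':
  (-0.1586-0.4812i)·(-0.0623-0.0184i)  (+0.0277-0.1787i)·(-0.1259-0.1963i)  (-0.2030+0.2807i)·(+0.0608-0.4209i)  (-0.1787+0.0913i)·(+0.2291-0.1984i)  (+0.3173+0.0000i)·(-0.2315+0.0000i)  (+0.1787+0.0913i)·(-0.2291-0.1984i)  (-0.2030-0.2807i)·(+0.0608+0.4209i)  (-0.0277-0.1787i)·(+0.1259-0.1963i)  (-0.1586+0.4812i)·(-0.0623+0.0184i)
Y_4^0(R⁻¹ n̂) = +0.017462-0.000000i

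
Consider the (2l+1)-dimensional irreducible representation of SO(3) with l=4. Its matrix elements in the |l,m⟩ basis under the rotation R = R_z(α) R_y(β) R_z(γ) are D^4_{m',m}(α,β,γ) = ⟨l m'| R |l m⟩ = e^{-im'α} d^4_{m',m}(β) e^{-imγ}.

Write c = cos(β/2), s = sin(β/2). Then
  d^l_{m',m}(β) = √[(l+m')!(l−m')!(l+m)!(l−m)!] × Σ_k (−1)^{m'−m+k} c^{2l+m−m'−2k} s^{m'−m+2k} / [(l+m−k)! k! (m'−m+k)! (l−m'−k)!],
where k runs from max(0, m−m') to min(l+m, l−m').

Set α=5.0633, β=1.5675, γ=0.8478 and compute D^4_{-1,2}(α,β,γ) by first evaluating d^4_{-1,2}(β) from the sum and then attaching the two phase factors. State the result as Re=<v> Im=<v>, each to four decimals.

Re=0.1677 Im=0.0386

D^4_{-1,2}(5.0633,1.5675,0.8478) = e^{-i·-1·5.0633}·d^4_{-1,2}(1.5675)·e^{-i·2·0.8478}. Compute d first:
With c≡cos(β/2)=0.708271 and s≡sin(β/2)=0.705940, N=[6·120·720·2]^{1/2}=1018.233765
Admissible k: 3..5 (factorial args all ≥0)
  k=3: (−1)^0·1018.2338/(72)·0.7083^5·0.7059^3 = +0.886783
  k=4: (−1)^1·1018.2338/(48)·0.7083^3·0.7059^5 = -1.321433
  k=5: (−1)^2·1018.2338/(240)·0.7083^1·0.7059^7 = +0.262550
d^4_{-1,2}(1.5675) = +0.886783 -1.321433 +0.262550 = -0.172101
Phases: e^{-i·(-1)·5.0633}=+0.343753-0.939060i, e^{-i·(2)·0.8478}=-0.124480-0.992222i ⇒ D=+0.167720+0.038583i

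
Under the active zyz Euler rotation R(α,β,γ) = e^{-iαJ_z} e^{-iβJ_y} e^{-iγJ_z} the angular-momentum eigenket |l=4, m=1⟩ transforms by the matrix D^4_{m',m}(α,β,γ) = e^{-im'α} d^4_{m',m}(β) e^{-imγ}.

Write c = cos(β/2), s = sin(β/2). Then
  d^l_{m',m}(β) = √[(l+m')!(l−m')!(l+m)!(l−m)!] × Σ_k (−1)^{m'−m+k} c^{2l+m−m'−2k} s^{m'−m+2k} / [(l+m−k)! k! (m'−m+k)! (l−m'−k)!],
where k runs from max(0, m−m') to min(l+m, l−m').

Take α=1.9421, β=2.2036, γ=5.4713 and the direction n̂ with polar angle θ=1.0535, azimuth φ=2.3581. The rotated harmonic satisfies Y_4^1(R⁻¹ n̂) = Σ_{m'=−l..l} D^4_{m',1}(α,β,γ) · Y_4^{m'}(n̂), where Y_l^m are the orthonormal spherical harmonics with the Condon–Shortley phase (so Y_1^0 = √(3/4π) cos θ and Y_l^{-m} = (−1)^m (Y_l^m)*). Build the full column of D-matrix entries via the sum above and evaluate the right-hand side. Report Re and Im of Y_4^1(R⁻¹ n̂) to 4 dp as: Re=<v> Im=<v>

Need the full column D^4_{m',1} for m'=−4..4 at α=1.9421, β=2.2036, γ=5.4713.
cos(β/2)=0.451991, sin(β/2)=0.892022
d^4_{-4,1}: single k=5 term ⇒ +0.390268;  D = -0.259181+0.291778i
d^4_{-3,1}: k∈[4..5] ⇒ +0.349576 -0.816930 = -0.467354;  D = -0.438212-0.162448i
d^4_{-2,1}: k∈[3..5] ⇒ +0.189362 -1.106305 +0.861780 = -0.055163;  D = +0.000899+0.055156i
d^4_{-1,1}: k∈[2..5] ⇒ +0.067847 -0.792765 +1.543852 -0.400872 = +0.418063;  D = -0.387049+0.158017i
d^4_{0,1}: k∈[1..4] ⇒ +0.015374 -0.359289 +1.399378 -0.908396 = +0.147068;  D = +0.101202+0.106710i
d^4_{1,1}: k∈[0..3] ⇒ +0.001742 -0.101771 +0.792765 -1.029235 = -0.336499;  D = -0.143505+0.304365i
d^4_{2,1}: k∈[0..2] ⇒ -0.014586 +0.284043 -0.737537 = -0.468080;  D = +0.466957+0.032402i
d^4_{3,1}: k∈[0..1] ⇒ +0.053852 -0.349576 = -0.295724;  D = -0.087965-0.282339i
d^4_{4,1}: single k=0 term ⇒ -0.100201;  D = -0.078332+0.062484i
Y_4^{m'}(θ=1.0535,φ=2.3581) and Σ D·Y over m':
  (-0.2592+0.2918i)·(-0.2525+0.0019i)  (-0.4382-0.1624i)·(+0.2857-0.2890i)  (+0.0009+0.0552i)·(+0.0007+0.1799i)  (-0.3870+0.1580i)·(+0.1856+0.1849i)  (+0.1012+0.1067i)·(-0.2373+0.0000i)  (-0.1435+0.3044i)·(-0.1856+0.1849i)  (+0.4670+0.0324i)·(+0.0007-0.1799i)  (-0.0880-0.2823i)·(-0.2857-0.2890i)  (-0.0783+0.0625i)·(-0.2525-0.0019i)
Y_4^1(R⁻¹ n̂) = -0.302297-0.137824i

Re=-0.3023 Im=-0.1378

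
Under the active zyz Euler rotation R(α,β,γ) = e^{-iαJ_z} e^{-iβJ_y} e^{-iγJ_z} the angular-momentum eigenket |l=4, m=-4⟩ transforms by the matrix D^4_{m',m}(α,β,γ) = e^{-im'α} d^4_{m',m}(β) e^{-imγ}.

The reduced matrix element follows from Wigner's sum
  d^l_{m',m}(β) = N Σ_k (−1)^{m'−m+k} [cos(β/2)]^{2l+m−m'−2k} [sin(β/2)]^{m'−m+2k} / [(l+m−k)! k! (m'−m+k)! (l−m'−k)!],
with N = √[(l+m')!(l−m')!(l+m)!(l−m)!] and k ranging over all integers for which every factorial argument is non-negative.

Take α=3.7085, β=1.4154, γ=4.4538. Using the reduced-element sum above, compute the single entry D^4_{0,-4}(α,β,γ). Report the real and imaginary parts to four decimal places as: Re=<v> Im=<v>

First d^4_{0,-4}(β=1.4154), then the phase factors e^{-i(0)α} and e^{-i(-4)γ}:
Half-angle: c=0.759859, s=0.650088. N=√(24·24·1·40320)=4819.161753
The bounds max(0,m−m')=0 and min(l+m,l−m')=0 give 1 term
  k=0: (−1)^4·4819.1618/(576)·0.7599^4·0.6501^4 = +0.498161
d^4_{0,-4}(1.4154) = +0.498161
D = (+1.000000+0.000000i)·(+0.498161)·(+0.511080-0.859533i) = +0.254600-0.428186i

Re=0.2546 Im=-0.4282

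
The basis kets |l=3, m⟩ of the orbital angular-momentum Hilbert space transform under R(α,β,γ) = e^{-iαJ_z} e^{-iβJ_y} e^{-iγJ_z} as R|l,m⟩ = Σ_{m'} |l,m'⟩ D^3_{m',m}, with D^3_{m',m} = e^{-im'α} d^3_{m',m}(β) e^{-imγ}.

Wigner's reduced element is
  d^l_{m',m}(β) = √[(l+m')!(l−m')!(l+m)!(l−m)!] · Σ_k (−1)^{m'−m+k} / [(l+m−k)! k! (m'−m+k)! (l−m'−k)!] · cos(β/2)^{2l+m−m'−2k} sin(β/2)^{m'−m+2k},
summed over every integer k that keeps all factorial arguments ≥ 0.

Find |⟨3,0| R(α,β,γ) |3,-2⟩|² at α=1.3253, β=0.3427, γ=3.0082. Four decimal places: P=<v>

First d^3_{0,-2}(β=0.3427), then the phase factors e^{-i(0)α} and e^{-i(-2)γ}:
c=cos(0.3427/2)=0.985355, s=sin(0.3427/2)=0.170513; N=√[6·6·1·120]=65.726707
k: max(0,(-2)−(0))=0 … min(3+(-2),3−(0))=1
  k=0: (−1)^2·65.7267/(12)·0.9854^4·0.1705^2 = +0.150123
  k=1: (−1)^3·65.7267/(12)·0.9854^2·0.1705^4 = -0.004495
d^3_{0,-2}(0.3427) = +0.150123 -0.004495 = +0.145627
|D^3_{0,-2}|² = |d^3_{0,-2}(β)|² = (+0.145627)² = 0.021207 (the z-rotation phases have unit modulus)

P=0.0212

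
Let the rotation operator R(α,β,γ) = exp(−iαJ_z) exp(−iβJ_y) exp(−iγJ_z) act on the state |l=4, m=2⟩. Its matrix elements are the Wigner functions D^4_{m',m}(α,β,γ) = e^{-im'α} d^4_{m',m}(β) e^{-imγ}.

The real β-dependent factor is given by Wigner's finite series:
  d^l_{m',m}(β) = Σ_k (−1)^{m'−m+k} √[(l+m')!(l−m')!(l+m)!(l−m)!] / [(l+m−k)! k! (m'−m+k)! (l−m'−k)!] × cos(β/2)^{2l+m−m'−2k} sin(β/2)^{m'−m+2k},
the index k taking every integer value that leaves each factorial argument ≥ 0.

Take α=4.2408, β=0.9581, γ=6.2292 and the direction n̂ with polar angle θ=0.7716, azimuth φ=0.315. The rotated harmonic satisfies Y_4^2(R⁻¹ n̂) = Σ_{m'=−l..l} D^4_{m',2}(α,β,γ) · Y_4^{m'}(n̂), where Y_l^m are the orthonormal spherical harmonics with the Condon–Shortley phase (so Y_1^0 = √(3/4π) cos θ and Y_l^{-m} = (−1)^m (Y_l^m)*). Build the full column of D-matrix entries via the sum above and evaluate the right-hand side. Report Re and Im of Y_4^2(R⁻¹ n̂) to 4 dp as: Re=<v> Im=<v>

Re=-0.2020 Im=0.2664

Need the full column D^4_{m',2} for m'=−4..4 at α=4.2408, β=0.9581, γ=6.2292.
cos(β/2)=0.887433, sin(β/2)=0.460936
d^4_{-4,2}: single k=6 term ⇒ +0.039966;  D = -0.008237-0.039108i
d^4_{-3,2}: k∈[5..6] ⇒ +0.163229 -0.014679 = +0.148550;  D = +0.143404+0.038763i
d^4_{-2,2}: k∈[4..6] ⇒ +0.419950 -0.090635 +0.002038 = +0.331352;  D = -0.222345+0.245676i
d^4_{-1,2}: k∈[3..5] ⇒ +0.762283 -0.308474 +0.016644 = +0.470453;  D = -0.167321-0.439693i
d^4_{0,2}: k∈[2..4] ⇒ +0.984503 -0.708266 +0.071654 = +0.347891;  D = +0.345865+0.037489i
d^4_{1,2}: k∈[1..3] ⇒ +0.847670 -1.143424 +0.205649 = -0.090105;  D = +0.049347-0.075391i
d^4_{2,2}: k∈[0..2] ⇒ +0.384667 -1.245309 +0.419950 = -0.440692;  D = +0.218836+0.382518i
d^4_{3,2}: k∈[0..1] ⇒ -0.747575 +0.605043 = -0.142532;  D = -0.142367+0.006847i
d^4_{4,2}: single k=0 term ⇒ +0.549130;  D = -0.225682+0.500611i
Y_4^{m'}(θ=0.7716,φ=0.315) and Σ D·Y over m':
  (-0.0082-0.0391i)·(+0.0320-0.0996i)  (+0.1434+0.0388i)·(+0.1782-0.2465i)  (-0.2223+0.2457i)·(+0.3412-0.2488i)  (-0.1673-0.4397i)·(+0.1341-0.0437i)  (+0.3459+0.0375i)·(-0.3358+0.0000i)  (+0.0493-0.0754i)·(-0.1341-0.0437i)  (+0.2188+0.3825i)·(+0.3412+0.2488i)  (-0.1424+0.0068i)·(-0.1782-0.2465i)  (-0.2257+0.5006i)·(+0.0320+0.0996i)
Y_4^2(R⁻¹ n̂) = -0.202039+0.266385i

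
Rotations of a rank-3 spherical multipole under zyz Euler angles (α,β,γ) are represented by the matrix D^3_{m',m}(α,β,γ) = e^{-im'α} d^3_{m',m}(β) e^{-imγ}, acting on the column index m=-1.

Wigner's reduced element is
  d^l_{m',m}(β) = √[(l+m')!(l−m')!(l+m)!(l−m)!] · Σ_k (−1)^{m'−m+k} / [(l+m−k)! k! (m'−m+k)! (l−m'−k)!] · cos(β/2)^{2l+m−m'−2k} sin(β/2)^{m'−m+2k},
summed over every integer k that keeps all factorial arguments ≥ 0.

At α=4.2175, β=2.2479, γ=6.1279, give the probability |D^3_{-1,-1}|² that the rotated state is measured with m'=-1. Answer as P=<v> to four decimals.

First d^3_{-1,-1}(β=2.2479), then the phase factors e^{-i(-1)α} and e^{-i(-1)γ}:
With c≡cos(β/2)=0.432124 and s≡sin(β/2)=0.901814, N=[2·24·2·24]^{1/2}=48.000000
k∈{0,1,2} keeps every argument non-negative
  k=0: (−1)^0·48.0000/(48)·0.4321^6·0.9018^0 = +0.006511
  k=1: (−1)^1·48.0000/(6)·0.4321^4·0.9018^2 = -0.226859
  k=2: (−1)^2·48.0000/(8)·0.4321^2·0.9018^4 = +0.741030
d^3_{-1,-1}(2.2479) = +0.006511 -0.226859 +0.741030 = +0.520682
|D^3_{-1,-1}|² = |d^3_{-1,-1}(β)|² = (+0.520682)² = 0.271110 (the z-rotation phases have unit modulus)

P=0.2711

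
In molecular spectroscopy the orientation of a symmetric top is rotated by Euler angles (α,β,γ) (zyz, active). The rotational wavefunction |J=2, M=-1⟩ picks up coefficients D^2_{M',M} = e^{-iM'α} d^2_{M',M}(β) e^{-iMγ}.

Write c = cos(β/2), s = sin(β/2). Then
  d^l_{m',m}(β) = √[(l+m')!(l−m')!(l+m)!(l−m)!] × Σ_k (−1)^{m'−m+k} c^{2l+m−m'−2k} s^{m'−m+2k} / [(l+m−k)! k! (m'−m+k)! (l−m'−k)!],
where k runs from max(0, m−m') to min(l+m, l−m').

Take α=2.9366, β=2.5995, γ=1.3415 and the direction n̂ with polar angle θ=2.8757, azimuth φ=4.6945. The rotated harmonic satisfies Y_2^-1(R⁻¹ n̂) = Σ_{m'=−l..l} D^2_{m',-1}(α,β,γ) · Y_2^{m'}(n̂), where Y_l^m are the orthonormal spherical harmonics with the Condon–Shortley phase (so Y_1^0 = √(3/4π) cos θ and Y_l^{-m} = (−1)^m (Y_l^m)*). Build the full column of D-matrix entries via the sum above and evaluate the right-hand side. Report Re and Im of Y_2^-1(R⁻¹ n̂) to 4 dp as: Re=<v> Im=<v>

Re=0.2316 Im=0.2890

Need the full column D^2_{m',-1} for m'=−2..2 at α=2.9366, β=2.5995, γ=1.3415.
cos(β/2)=0.267740, sin(β/2)=0.963491
d^2_{-2,-1}: single k=1 term ⇒ +0.036984;  D = +0.022065+0.029681i
d^2_{-1,-1}: k∈[0..1] ⇒ +0.005139 -0.199638 = -0.194499;  D = +0.081838+0.176444i
d^2_{0,-1}: k∈[0..1] ⇒ -0.045296 +0.586586 = +0.541290;  D = +0.123031+0.527123i
d^2_{1,-1}: k∈[0..1] ⇒ +0.199638 -0.861770 = -0.662132;  D = +0.016091+0.661936i
d^2_{2,-1}: single k=0 term ⇒ -0.478946;  D = +0.086070-0.471148i
Y_2^{m'}(θ=2.8757,φ=4.6945) and Σ D·Y over m':
  (+0.0221+0.0297i)·(-0.0267-0.0010i)  (+0.0818+0.1764i)·(+0.0035-0.1958i)  (+0.1230+0.5271i)·(+0.5655+0.0000i)  (+0.0161+0.6619i)·(-0.0035-0.1958i)  (+0.0861-0.4711i)·(-0.0267+0.0010i)
Y_2^-1(R⁻¹ n̂) = +0.231580+0.289011i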